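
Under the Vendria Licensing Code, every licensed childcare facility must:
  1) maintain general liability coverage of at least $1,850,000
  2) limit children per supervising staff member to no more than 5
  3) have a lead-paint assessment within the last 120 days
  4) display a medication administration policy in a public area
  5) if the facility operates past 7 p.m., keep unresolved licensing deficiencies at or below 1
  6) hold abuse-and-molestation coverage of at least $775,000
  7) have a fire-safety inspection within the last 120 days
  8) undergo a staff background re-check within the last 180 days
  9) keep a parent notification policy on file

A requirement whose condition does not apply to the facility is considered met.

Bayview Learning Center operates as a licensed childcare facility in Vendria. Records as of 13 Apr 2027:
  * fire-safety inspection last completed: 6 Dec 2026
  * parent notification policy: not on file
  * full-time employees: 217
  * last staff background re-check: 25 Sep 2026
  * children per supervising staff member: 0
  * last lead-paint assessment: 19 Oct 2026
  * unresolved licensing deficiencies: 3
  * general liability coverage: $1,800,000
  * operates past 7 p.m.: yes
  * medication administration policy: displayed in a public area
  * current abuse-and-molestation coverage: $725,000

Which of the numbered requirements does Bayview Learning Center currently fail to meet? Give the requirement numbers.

1. general liability coverage $1,800,000 < $1,850,000 → not met
2. children per supervising staff member 0 ≤ 5 → met
3. lead-paint assessment 176 days ago vs limit 120 → not met
4. medication administration policy present → met
5. condition 'operates past 7 p.m.' holds; unresolved licensing deficiencies 3 > 1 → not met
6. abuse-and-molestation coverage $725,000 < $775,000 → not met
7. fire-safety inspection 128 days ago vs limit 120 → not met
8. staff background re-check 200 days ago vs limit 180 → not met
9. parent notification policy absent → not met
Not met: 1, 3, 5, 6, 7, 8, 9

1, 3, 5, 6, 7, 8, 9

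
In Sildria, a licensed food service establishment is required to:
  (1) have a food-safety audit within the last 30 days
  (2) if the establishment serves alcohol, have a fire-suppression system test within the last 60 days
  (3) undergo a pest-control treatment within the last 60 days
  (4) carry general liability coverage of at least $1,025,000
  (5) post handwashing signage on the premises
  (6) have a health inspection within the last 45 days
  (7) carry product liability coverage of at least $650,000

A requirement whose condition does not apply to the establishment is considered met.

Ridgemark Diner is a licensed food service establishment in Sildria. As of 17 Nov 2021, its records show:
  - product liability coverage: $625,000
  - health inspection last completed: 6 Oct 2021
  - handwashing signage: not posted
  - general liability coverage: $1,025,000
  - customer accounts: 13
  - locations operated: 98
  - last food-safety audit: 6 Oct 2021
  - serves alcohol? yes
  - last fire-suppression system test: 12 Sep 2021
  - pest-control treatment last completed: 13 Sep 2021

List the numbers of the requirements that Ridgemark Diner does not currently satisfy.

1, 2, 3, 5, 7

1. food-safety audit 42 days ago vs limit 30 → not met
2. condition 'serves alcohol' holds; fire-suppression system test 66 days ago vs limit 60 → not met
3. pest-control treatment 65 days ago vs limit 60 → not met
4. general liability coverage $1,025,000 ≥ $1,025,000 → met
5. handwashing signage absent → not met
6. health inspection 42 days ago vs limit 45 → met
7. product liability coverage $625,000 < $650,000 → not met
Not met: 1, 2, 3, 5, 7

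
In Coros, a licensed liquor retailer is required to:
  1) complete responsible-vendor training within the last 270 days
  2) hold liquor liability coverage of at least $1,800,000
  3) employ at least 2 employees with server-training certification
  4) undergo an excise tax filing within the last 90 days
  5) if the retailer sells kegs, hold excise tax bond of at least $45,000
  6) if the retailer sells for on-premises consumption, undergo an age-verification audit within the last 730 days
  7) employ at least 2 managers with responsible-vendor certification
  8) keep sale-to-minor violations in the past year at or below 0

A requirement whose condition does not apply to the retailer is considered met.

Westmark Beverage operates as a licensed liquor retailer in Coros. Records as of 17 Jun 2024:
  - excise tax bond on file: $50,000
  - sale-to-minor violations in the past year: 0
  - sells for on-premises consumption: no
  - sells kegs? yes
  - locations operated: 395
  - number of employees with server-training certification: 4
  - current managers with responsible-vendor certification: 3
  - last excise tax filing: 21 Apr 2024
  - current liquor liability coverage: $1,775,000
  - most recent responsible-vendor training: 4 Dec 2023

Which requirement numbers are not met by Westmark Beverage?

2

1. responsible-vendor training 196 days ago vs limit 270 → met
2. liquor liability coverage $1,775,000 < $1,800,000 → not met
3. employees with server-training certification 4 ≥ 2 → met
4. excise tax filing 57 days ago vs limit 90 → met
5. condition 'sells kegs' holds; excise tax bond $50,000 ≥ $45,000 → met
6. condition 'sells for on-premises consumption' does not hold → requirement n/a → met
7. managers with responsible-vendor certification 3 ≥ 2 → met
8. sale-to-minor violations in the past year 0 ≤ 0 → met
Not met: 2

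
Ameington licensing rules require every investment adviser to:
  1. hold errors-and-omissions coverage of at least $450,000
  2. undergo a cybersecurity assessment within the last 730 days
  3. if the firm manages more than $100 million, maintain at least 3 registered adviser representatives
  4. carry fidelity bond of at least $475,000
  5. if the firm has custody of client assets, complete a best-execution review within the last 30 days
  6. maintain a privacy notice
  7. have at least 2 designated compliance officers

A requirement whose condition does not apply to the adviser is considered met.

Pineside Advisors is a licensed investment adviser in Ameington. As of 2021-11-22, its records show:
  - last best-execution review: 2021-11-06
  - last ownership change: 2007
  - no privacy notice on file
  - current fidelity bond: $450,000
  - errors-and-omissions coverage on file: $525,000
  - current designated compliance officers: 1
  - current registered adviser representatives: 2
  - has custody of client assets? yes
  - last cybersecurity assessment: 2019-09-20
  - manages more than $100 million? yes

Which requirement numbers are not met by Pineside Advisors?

2, 3, 4, 6, 7

1. errors-and-omissions coverage $525,000 ≥ $450,000 → met
2. cybersecurity assessment 794 days ago vs limit 730 → not met
3. condition 'manages more than $100 million' holds; registered adviser representatives 2 < 3 → not met
4. fidelity bond $450,000 < $475,000 → not met
5. condition 'has custody of client assets' holds; best-execution review 16 days ago vs limit 30 → met
6. privacy notice absent → not met
7. designated compliance officers 1 < 2 → not met
Not met: 2, 3, 4, 6, 7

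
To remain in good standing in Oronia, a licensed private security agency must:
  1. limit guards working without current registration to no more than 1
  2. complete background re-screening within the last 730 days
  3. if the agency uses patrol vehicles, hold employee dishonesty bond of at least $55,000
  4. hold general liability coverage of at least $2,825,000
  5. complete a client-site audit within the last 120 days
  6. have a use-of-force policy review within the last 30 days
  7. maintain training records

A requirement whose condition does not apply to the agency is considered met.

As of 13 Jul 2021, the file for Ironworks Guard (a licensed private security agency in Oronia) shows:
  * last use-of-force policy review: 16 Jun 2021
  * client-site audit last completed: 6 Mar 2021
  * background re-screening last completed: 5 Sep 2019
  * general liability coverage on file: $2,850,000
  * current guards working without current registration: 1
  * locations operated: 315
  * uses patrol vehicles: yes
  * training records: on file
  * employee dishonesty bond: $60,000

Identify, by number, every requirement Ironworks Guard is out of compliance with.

5

1. guards working without current registration 1 ≤ 1 → met
2. background re-screening 677 days ago vs limit 730 → met
3. condition 'uses patrol vehicles' holds; employee dishonesty bond $60,000 ≥ $55,000 → met
4. general liability coverage $2,850,000 ≥ $2,825,000 → met
5. client-site audit 129 days ago vs limit 120 → not met
6. use-of-force policy review 27 days ago vs limit 30 → met
7. training records present → met
Not met: 5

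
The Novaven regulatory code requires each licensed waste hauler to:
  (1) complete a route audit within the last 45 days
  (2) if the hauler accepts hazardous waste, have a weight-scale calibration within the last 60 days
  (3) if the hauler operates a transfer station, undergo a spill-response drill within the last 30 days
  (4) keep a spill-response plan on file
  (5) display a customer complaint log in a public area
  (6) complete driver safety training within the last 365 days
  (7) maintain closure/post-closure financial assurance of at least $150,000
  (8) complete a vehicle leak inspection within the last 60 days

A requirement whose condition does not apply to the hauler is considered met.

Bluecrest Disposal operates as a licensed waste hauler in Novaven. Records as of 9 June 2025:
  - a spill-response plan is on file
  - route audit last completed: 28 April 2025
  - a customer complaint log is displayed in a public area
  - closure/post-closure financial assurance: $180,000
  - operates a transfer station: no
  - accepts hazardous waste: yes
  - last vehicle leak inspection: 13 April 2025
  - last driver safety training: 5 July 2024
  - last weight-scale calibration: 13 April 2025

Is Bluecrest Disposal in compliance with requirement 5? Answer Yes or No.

Yes

5. customer complaint log present → met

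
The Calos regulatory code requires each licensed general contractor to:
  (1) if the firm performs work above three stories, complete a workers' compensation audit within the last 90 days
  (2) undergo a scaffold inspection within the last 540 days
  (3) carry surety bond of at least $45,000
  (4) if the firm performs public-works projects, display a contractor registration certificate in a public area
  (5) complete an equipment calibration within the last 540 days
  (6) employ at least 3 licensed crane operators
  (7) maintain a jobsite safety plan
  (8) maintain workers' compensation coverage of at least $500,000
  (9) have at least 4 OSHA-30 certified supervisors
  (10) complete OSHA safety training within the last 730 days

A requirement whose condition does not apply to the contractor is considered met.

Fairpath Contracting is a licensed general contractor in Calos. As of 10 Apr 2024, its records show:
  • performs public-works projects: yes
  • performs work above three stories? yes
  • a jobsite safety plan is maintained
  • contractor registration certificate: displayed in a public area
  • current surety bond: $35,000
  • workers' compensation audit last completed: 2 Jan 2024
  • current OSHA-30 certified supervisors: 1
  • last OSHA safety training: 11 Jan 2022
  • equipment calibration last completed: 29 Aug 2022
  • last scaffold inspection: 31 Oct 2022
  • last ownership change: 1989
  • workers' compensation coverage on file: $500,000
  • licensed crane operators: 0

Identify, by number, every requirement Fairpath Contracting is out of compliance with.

1. condition 'performs work above three stories' holds; workers' compensation audit 99 days ago vs limit 90 → not met
2. scaffold inspection 527 days ago vs limit 540 → met
3. surety bond $35,000 < $45,000 → not met
4. condition 'performs public-works projects' holds; contractor registration certificate present → met
5. equipment calibration 590 days ago vs limit 540 → not met
6. licensed crane operators 0 < 3 → not met
7. jobsite safety plan present → met
8. workers' compensation coverage $500,000 ≥ $500,000 → met
9. OSHA-30 certified supervisors 1 < 4 → not met
10. OSHA safety training 820 days ago vs limit 730 → not met
Not met: 1, 3, 5, 6, 9, 10

1, 3, 5, 6, 9, 10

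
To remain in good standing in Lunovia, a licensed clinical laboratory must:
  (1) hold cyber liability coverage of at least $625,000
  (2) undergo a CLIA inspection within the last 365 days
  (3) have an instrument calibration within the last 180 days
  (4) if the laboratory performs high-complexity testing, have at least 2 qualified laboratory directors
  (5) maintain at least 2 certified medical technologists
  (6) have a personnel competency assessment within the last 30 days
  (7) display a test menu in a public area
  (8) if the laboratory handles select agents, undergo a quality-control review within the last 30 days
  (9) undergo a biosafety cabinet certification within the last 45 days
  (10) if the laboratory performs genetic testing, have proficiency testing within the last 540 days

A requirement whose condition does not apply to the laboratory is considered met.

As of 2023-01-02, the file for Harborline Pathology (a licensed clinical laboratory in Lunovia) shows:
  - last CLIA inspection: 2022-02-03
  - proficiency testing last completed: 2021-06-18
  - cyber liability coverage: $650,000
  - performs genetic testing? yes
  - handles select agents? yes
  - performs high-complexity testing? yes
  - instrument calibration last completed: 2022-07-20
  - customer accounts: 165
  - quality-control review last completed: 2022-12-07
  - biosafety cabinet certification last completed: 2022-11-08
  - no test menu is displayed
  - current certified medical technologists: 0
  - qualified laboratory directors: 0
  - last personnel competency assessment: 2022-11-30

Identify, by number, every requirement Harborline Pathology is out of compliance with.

1. cyber liability coverage $650,000 ≥ $625,000 → met
2. CLIA inspection 333 days ago vs limit 365 → met
3. instrument calibration 166 days ago vs limit 180 → met
4. condition 'performs high-complexity testing' holds; qualified laboratory directors 0 < 2 → not met
5. certified medical technologists 0 < 2 → not met
6. personnel competency assessment 33 days ago vs limit 30 → not met
7. test menu absent → not met
8. condition 'handles select agents' holds; quality-control review 26 days ago vs limit 30 → met
9. biosafety cabinet certification 55 days ago vs limit 45 → not met
10. condition 'performs genetic testing' holds; proficiency testing 563 days ago vs limit 540 → not met
Not met: 4, 5, 6, 7, 9, 10

4, 5, 6, 7, 9, 10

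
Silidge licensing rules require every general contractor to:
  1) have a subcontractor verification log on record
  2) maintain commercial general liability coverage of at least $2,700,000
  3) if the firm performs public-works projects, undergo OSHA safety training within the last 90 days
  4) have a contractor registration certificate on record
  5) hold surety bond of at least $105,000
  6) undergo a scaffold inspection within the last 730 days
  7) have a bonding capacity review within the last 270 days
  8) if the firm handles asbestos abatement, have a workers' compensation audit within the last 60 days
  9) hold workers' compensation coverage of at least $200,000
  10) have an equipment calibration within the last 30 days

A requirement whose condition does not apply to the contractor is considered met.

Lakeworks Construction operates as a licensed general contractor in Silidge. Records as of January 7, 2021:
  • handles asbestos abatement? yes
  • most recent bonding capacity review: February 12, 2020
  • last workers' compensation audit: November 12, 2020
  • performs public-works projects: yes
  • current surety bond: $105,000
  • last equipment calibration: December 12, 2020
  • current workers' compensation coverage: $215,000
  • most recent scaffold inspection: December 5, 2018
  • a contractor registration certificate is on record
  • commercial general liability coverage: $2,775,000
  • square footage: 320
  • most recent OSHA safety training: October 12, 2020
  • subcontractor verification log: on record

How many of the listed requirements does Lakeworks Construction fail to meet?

2

1. subcontractor verification log present → met
2. commercial general liability coverage $2,775,000 ≥ $2,700,000 → met
3. condition 'performs public-works projects' holds; OSHA safety training 87 days ago vs limit 90 → met
4. contractor registration certificate present → met
5. surety bond $105,000 ≥ $105,000 → met
6. scaffold inspection 764 days ago vs limit 730 → not met
7. bonding capacity review 330 days ago vs limit 270 → not met
8. condition 'handles asbestos abatement' holds; workers' compensation audit 56 days ago vs limit 60 → met
9. workers' compensation coverage $215,000 ≥ $200,000 → met
10. equipment calibration 26 days ago vs limit 30 → met
Not met: 2 of 10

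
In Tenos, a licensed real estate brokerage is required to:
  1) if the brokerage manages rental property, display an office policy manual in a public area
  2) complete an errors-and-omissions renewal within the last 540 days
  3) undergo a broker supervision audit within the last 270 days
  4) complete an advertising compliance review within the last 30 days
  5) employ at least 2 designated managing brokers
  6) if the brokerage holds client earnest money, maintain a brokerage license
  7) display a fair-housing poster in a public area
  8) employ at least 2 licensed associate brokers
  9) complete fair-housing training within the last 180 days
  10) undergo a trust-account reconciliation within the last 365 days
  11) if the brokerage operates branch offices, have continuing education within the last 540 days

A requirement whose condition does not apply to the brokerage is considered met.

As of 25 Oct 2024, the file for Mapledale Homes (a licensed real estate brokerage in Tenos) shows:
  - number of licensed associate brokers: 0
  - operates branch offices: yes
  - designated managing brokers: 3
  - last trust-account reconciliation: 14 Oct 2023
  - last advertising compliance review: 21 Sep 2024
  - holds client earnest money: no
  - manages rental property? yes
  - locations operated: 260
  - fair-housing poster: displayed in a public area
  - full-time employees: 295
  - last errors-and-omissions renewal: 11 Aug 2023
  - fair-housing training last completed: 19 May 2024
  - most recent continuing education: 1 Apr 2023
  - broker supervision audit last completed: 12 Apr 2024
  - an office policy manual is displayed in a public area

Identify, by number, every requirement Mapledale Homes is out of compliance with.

4, 8, 10, 11

1. condition 'manages rental property' holds; office policy manual present → met
2. errors-and-omissions renewal 441 days ago vs limit 540 → met
3. broker supervision audit 196 days ago vs limit 270 → met
4. advertising compliance review 34 days ago vs limit 30 → not met
5. designated managing brokers 3 ≥ 2 → met
6. condition 'holds client earnest money' does not hold → requirement n/a → met
7. fair-housing poster present → met
8. licensed associate brokers 0 < 2 → not met
9. fair-housing training 159 days ago vs limit 180 → met
10. trust-account reconciliation 377 days ago vs limit 365 → not met
11. condition 'operates branch offices' holds; continuing education 573 days ago vs limit 540 → not met
Not met: 4, 8, 10, 11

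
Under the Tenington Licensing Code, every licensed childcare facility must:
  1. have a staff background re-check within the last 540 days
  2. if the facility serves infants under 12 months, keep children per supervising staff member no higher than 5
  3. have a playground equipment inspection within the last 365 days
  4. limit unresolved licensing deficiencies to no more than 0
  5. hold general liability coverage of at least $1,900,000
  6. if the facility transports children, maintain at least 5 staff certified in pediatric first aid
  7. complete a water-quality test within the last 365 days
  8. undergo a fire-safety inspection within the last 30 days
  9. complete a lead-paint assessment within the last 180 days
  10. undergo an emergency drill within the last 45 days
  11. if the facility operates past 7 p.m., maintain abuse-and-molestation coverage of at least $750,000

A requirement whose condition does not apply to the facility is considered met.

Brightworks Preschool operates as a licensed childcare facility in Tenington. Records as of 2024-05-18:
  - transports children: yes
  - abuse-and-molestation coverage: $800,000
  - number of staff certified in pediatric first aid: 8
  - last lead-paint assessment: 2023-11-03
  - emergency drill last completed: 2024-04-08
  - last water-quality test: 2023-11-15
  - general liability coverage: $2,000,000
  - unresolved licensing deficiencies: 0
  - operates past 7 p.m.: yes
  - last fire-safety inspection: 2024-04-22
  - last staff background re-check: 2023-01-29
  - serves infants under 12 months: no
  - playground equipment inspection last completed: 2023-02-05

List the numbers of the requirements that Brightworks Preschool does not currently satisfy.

3, 9

1. staff background re-check 475 days ago vs limit 540 → met
2. condition 'serves infants under 12 months' does not hold → requirement n/a → met
3. playground equipment inspection 468 days ago vs limit 365 → not met
4. unresolved licensing deficiencies 0 ≤ 0 → met
5. general liability coverage $2,000,000 ≥ $1,900,000 → met
6. condition 'transports children' holds; staff certified in pediatric first aid 8 ≥ 5 → met
7. water-quality test 185 days ago vs limit 365 → met
8. fire-safety inspection 26 days ago vs limit 30 → met
9. lead-paint assessment 197 days ago vs limit 180 → not met
10. emergency drill 40 days ago vs limit 45 → met
11. condition 'operates past 7 p.m.' holds; abuse-and-molestation coverage $800,000 ≥ $750,000 → met
Not met: 3, 9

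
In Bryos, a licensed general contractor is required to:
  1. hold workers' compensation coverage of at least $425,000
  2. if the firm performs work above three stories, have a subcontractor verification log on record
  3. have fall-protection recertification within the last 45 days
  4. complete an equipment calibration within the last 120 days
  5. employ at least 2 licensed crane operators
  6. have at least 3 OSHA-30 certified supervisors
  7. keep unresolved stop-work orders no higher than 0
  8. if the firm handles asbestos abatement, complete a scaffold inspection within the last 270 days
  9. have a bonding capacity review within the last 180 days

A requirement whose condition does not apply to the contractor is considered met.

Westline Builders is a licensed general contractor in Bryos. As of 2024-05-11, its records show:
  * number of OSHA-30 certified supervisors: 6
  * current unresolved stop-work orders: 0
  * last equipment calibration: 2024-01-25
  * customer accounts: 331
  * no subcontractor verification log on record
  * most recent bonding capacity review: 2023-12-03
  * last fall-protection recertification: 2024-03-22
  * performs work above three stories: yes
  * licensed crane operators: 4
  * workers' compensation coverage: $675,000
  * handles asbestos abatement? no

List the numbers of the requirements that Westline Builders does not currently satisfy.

1. workers' compensation coverage $675,000 ≥ $425,000 → met
2. condition 'performs work above three stories' holds; subcontractor verification log absent → not met
3. fall-protection recertification 50 days ago vs limit 45 → not met
4. equipment calibration 107 days ago vs limit 120 → met
5. licensed crane operators 4 ≥ 2 → met
6. OSHA-30 certified supervisors 6 ≥ 3 → met
7. unresolved stop-work orders 0 ≤ 0 → met
8. condition 'handles asbestos abatement' does not hold → requirement n/a → met
9. bonding capacity review 160 days ago vs limit 180 → met
Not met: 2, 3

2, 3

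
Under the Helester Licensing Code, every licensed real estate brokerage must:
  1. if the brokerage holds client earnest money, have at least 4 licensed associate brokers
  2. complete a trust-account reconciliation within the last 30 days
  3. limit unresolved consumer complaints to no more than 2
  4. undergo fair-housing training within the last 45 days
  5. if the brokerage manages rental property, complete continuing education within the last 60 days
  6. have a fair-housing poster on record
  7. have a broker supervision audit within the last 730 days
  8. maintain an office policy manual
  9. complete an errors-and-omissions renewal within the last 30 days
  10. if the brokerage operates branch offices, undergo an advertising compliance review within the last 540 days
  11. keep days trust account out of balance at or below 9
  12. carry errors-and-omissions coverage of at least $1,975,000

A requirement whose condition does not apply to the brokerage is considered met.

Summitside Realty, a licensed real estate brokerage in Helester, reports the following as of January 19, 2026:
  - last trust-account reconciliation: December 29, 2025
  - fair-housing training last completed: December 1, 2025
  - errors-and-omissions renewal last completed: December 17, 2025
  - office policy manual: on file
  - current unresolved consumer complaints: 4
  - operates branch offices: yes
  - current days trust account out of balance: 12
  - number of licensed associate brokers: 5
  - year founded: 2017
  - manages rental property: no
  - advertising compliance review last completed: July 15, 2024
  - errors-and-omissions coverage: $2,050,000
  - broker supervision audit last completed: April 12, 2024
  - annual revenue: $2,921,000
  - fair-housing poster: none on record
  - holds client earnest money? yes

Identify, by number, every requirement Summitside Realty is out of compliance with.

3, 4, 6, 9, 10, 11

1. condition 'holds client earnest money' holds; licensed associate brokers 5 ≥ 4 → met
2. trust-account reconciliation 21 days ago vs limit 30 → met
3. unresolved consumer complaints 4 > 2 → not met
4. fair-housing training 49 days ago vs limit 45 → not met
5. condition 'manages rental property' does not hold → requirement n/a → met
6. fair-housing poster absent → not met
7. broker supervision audit 647 days ago vs limit 730 → met
8. office policy manual present → met
9. errors-and-omissions renewal 33 days ago vs limit 30 → not met
10. condition 'operates branch offices' holds; advertising compliance review 553 days ago vs limit 540 → not met
11. days trust account out of balance 12 > 9 → not met
12. errors-and-omissions coverage $2,050,000 ≥ $1,975,000 → met
Not met: 3, 4, 6, 9, 10, 11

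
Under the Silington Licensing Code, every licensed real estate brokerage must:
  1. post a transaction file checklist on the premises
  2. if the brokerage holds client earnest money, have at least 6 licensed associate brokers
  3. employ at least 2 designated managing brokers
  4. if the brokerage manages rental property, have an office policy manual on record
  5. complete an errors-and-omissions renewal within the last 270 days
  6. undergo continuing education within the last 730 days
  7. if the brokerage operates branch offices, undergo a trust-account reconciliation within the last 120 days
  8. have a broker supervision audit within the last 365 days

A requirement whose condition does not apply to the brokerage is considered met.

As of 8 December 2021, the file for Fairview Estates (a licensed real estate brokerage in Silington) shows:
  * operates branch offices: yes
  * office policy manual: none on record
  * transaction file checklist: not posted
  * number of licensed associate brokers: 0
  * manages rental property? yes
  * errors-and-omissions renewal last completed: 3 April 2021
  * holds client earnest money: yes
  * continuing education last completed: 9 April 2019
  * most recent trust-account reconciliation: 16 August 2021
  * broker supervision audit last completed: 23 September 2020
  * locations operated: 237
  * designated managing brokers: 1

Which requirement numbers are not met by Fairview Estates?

1. transaction file checklist absent → not met
2. condition 'holds client earnest money' holds; licensed associate brokers 0 < 6 → not met
3. designated managing brokers 1 < 2 → not met
4. condition 'manages rental property' holds; office policy manual absent → not met
5. errors-and-omissions renewal 249 days ago vs limit 270 → met
6. continuing education 974 days ago vs limit 730 → not met
7. condition 'operates branch offices' holds; trust-account reconciliation 114 days ago vs limit 120 → met
8. broker supervision audit 441 days ago vs limit 365 → not met
Not met: 1, 2, 3, 4, 6, 8

1, 2, 3, 4, 6, 8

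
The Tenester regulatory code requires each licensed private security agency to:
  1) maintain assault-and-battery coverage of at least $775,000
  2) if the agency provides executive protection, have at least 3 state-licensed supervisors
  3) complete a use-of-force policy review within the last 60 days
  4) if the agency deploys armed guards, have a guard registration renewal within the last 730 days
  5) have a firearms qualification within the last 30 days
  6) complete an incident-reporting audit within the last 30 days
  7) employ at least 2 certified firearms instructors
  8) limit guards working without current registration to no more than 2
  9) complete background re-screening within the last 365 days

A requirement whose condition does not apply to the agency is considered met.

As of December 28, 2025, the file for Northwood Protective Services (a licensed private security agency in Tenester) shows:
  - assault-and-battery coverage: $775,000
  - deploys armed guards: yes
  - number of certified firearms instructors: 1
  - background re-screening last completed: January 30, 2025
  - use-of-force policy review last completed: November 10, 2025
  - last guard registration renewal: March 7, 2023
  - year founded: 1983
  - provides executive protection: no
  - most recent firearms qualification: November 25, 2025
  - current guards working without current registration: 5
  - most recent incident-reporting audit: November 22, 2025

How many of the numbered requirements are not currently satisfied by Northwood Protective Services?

5

1. assault-and-battery coverage $775,000 ≥ $775,000 → met
2. condition 'provides executive protection' does not hold → requirement n/a → met
3. use-of-force policy review 48 days ago vs limit 60 → met
4. condition 'deploys armed guards' holds; guard registration renewal 1027 days ago vs limit 730 → not met
5. firearms qualification 33 days ago vs limit 30 → not met
6. incident-reporting audit 36 days ago vs limit 30 → not met
7. certified firearms instructors 1 < 2 → not met
8. guards working without current registration 5 > 2 → not met
9. background re-screening 332 days ago vs limit 365 → met
Not met: 5 of 9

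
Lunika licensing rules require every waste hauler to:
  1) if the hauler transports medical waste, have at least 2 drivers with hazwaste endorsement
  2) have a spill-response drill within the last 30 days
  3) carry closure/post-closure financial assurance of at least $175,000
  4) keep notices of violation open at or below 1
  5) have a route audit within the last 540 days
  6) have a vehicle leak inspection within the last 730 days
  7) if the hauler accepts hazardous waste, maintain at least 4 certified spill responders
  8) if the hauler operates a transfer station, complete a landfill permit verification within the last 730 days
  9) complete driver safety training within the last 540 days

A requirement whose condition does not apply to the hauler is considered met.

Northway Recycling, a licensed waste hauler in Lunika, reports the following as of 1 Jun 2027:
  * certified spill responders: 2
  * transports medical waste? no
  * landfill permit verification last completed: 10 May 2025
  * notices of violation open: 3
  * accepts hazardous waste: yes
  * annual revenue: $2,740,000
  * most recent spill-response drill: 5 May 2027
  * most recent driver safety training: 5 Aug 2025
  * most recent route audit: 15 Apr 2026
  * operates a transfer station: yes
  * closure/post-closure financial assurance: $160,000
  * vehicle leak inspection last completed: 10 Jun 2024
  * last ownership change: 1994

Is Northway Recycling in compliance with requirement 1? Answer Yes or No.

Yes

1. condition 'transports medical waste' does not hold → requirement n/a → met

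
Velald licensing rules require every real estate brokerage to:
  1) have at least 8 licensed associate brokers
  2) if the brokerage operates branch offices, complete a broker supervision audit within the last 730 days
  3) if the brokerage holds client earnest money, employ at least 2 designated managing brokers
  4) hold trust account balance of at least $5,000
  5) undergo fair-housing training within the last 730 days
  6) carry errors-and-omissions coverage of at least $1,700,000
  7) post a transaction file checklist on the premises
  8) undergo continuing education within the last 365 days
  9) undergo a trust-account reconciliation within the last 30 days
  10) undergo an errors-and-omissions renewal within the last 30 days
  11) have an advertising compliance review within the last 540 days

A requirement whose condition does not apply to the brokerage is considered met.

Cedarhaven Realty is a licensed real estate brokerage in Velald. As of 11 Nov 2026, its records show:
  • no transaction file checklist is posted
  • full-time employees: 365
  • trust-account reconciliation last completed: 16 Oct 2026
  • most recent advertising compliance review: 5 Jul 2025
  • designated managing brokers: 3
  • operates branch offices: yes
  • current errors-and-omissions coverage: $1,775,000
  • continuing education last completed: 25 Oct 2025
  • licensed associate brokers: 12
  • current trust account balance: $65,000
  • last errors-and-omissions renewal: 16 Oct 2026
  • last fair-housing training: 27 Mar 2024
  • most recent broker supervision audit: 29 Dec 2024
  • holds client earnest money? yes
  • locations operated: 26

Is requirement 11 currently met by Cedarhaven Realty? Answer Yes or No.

11. advertising compliance review 494 days ago vs limit 540 → met

Yes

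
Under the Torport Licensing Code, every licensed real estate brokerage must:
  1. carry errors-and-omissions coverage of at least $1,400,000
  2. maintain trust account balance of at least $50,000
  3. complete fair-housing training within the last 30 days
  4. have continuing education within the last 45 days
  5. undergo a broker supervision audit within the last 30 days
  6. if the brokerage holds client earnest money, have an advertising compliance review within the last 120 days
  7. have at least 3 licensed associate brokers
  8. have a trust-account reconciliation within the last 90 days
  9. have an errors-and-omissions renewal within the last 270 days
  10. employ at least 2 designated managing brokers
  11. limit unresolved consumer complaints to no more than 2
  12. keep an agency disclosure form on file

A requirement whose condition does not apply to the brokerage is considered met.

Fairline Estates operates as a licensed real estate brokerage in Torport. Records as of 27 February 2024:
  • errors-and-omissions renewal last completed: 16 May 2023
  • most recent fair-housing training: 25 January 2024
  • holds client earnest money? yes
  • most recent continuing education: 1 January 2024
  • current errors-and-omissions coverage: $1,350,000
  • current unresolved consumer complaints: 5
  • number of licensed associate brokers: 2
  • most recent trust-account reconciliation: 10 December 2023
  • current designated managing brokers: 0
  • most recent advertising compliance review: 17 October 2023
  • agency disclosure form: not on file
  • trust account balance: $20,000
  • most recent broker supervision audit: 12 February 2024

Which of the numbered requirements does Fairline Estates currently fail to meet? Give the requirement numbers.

1, 2, 3, 4, 6, 7, 9, 10, 11, 12

1. errors-and-omissions coverage $1,350,000 < $1,400,000 → not met
2. trust account balance $20,000 < $50,000 → not met
3. fair-housing training 33 days ago vs limit 30 → not met
4. continuing education 57 days ago vs limit 45 → not met
5. broker supervision audit 15 days ago vs limit 30 → met
6. condition 'holds client earnest money' holds; advertising compliance review 133 days ago vs limit 120 → not met
7. licensed associate brokers 2 < 3 → not met
8. trust-account reconciliation 79 days ago vs limit 90 → met
9. errors-and-omissions renewal 287 days ago vs limit 270 → not met
10. designated managing brokers 0 < 2 → not met
11. unresolved consumer complaints 5 > 2 → not met
12. agency disclosure form absent → not met
Not met: 1, 2, 3, 4, 6, 7, 9, 10, 11, 12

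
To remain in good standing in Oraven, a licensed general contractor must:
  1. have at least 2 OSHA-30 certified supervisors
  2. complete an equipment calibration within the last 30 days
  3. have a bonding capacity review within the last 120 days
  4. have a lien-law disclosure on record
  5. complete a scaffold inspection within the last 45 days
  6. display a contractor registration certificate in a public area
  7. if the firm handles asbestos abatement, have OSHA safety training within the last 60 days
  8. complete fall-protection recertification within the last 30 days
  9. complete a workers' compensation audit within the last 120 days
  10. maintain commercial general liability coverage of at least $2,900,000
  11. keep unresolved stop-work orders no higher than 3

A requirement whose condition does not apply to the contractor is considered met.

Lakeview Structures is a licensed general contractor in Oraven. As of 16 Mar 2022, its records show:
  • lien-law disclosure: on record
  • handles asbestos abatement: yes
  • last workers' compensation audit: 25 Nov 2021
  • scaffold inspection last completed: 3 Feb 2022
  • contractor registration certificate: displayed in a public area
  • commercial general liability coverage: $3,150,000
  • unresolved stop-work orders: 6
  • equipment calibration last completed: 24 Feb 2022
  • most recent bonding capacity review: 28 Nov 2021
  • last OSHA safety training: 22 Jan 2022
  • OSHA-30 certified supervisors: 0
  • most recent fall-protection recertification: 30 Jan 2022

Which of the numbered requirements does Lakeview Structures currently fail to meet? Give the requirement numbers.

1, 8, 11

1. OSHA-30 certified supervisors 0 < 2 → not met
2. equipment calibration 20 days ago vs limit 30 → met
3. bonding capacity review 108 days ago vs limit 120 → met
4. lien-law disclosure present → met
5. scaffold inspection 41 days ago vs limit 45 → met
6. contractor registration certificate present → met
7. condition 'handles asbestos abatement' holds; OSHA safety training 53 days ago vs limit 60 → met
8. fall-protection recertification 45 days ago vs limit 30 → not met
9. workers' compensation audit 111 days ago vs limit 120 → met
10. commercial general liability coverage $3,150,000 ≥ $2,900,000 → met
11. unresolved stop-work orders 6 > 3 → not met
Not met: 1, 8, 11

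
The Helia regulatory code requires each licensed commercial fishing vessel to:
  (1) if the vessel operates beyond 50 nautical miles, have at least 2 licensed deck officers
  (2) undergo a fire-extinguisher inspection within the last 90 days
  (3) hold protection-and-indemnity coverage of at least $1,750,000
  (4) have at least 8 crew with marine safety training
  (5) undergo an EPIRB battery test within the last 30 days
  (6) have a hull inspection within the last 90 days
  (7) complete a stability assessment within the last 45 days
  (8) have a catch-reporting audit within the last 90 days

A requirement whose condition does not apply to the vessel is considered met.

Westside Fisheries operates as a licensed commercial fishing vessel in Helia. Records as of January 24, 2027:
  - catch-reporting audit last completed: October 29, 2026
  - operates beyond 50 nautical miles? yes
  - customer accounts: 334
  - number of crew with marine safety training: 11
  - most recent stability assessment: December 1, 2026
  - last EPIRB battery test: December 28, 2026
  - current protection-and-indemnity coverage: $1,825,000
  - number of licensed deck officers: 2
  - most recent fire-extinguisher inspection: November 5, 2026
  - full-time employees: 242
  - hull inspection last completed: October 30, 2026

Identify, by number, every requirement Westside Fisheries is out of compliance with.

1. condition 'operates beyond 50 nautical miles' holds; licensed deck officers 2 ≥ 2 → met
2. fire-extinguisher inspection 80 days ago vs limit 90 → met
3. protection-and-indemnity coverage $1,825,000 ≥ $1,750,000 → met
4. crew with marine safety training 11 ≥ 8 → met
5. EPIRB battery test 27 days ago vs limit 30 → met
6. hull inspection 86 days ago vs limit 90 → met
7. stability assessment 54 days ago vs limit 45 → not met
8. catch-reporting audit 87 days ago vs limit 90 → met
Not met: 7

7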